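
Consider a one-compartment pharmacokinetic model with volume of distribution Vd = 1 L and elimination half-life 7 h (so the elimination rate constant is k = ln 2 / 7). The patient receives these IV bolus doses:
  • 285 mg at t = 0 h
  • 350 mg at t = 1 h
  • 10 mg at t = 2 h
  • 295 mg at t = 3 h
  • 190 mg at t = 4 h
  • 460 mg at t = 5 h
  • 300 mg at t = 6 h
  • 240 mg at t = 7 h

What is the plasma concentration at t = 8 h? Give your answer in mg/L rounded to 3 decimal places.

1422.504 mg/L

k = ln 2 / 7 = 0.09902 per h
Dose 1 (285 mg at t=0 h): 285·exp(−0.09902·8) = 129.066 mg/L
Dose 2 (350 mg at t=1 h): 350·exp(−0.09902·7) = 175.000 mg/L
Dose 3 (10 mg at t=2 h): 10·exp(−0.09902·6) = 5.520 mg/L
Dose 4 (295 mg at t=3 h): 295·exp(−0.09902·5) = 179.805 mg/L
Dose 5 (190 mg at t=4 h): 190·exp(−0.09902·4) = 127.861 mg/L
Dose 6 (460 mg at t=5 h): 460·exp(−0.09902·3) = 341.779 mg/L
Dose 7 (300 mg at t=6 h): 300·exp(−0.09902·2) = 246.101 mg/L
Dose 8 (240 mg at t=7 h): 240·exp(−0.09902·1) = 217.374 mg/L
C(8) = 129.066 + 175.000 + 5.520 + 179.805 + 127.861 + 341.779 + 246.101 + 217.374 = 1422.504 mg/L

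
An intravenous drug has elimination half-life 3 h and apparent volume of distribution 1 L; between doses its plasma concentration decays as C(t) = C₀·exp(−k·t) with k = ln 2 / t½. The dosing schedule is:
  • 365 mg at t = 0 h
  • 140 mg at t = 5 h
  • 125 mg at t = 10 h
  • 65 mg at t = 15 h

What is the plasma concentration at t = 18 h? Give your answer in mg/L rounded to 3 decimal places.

64.834 mg/L

k = ln 2 / 3 = 0.23105 per h
Dose 1 (365 mg at t=0 h): 365·exp(−0.23105·18) = 5.703 mg/L
Dose 2 (140 mg at t=5 h): 140·exp(−0.23105·13) = 6.945 mg/L
Dose 3 (125 mg at t=10 h): 125·exp(−0.23105·8) = 19.686 mg/L
Dose 4 (65 mg at t=15 h): 65·exp(−0.23105·3) = 32.500 mg/L
C(18) = 5.703 + 6.945 + 19.686 + 32.500 = 64.834 mg/L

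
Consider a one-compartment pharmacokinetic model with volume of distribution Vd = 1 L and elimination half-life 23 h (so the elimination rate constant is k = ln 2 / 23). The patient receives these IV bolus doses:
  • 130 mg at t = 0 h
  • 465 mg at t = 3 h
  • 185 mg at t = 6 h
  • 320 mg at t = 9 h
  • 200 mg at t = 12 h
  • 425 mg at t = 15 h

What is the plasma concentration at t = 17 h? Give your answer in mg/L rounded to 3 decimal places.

1339.236 mg/L

k = ln 2 / 23 = 0.03014 per h
Dose 1 (130 mg at t=0 h): 130·exp(−0.03014·17) = 77.883 mg/L
Dose 2 (465 mg at t=3 h): 465·exp(−0.03014·14) = 304.942 mg/L
Dose 3 (185 mg at t=6 h): 185·exp(−0.03014·11) = 132.801 mg/L
Dose 4 (320 mg at t=9 h): 320·exp(−0.03014·8) = 251.446 mg/L
Dose 5 (200 mg at t=12 h): 200·exp(−0.03014·5) = 172.024 mg/L
Dose 6 (425 mg at t=15 h): 425·exp(−0.03014·2) = 400.140 mg/L
C(17) = 77.883 + 304.942 + 132.801 + 251.446 + 172.024 + 400.140 = 1339.236 mg/L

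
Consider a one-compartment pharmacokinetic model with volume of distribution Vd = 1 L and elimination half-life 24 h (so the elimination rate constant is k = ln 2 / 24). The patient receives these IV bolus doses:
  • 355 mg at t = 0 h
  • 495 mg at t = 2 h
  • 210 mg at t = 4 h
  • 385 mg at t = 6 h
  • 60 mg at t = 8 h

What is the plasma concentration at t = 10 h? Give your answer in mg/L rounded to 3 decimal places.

k = ln 2 / 24 = 0.02888 per h
Dose 1 (355 mg at t=0 h): 355·exp(−0.02888·10) = 265.950 mg/L
Dose 2 (495 mg at t=2 h): 495·exp(−0.02888·8) = 392.882 mg/L
Dose 3 (210 mg at t=4 h): 210·exp(−0.02888·6) = 176.588 mg/L
Dose 4 (385 mg at t=6 h): 385·exp(−0.02888·4) = 342.996 mg/L
Dose 5 (60 mg at t=8 h): 60·exp(−0.02888·2) = 56.632 mg/L
C(10) = 265.950 + 392.882 + 176.588 + 342.996 + 56.632 = 1235.048 mg/L

1235.048 mg/L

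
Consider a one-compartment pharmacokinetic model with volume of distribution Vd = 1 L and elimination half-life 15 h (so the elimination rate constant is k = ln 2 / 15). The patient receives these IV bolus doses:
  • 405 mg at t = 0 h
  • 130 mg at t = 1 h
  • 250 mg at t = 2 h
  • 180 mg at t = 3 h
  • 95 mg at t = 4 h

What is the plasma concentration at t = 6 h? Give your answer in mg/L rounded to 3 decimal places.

k = ln 2 / 15 = 0.04621 per h
Dose 1 (405 mg at t=0 h): 405·exp(−0.04621·6) = 306.933 mg/L
Dose 2 (130 mg at t=1 h): 130·exp(−0.04621·5) = 103.181 mg/L
Dose 3 (250 mg at t=2 h): 250·exp(−0.04621·4) = 207.809 mg/L
Dose 4 (180 mg at t=3 h): 180·exp(−0.04621·3) = 156.699 mg/L
Dose 5 (95 mg at t=4 h): 95·exp(−0.04621·2) = 86.614 mg/L
C(6) = 306.933 + 103.181 + 207.809 + 156.699 + 86.614 = 861.236 mg/L

861.236 mg/L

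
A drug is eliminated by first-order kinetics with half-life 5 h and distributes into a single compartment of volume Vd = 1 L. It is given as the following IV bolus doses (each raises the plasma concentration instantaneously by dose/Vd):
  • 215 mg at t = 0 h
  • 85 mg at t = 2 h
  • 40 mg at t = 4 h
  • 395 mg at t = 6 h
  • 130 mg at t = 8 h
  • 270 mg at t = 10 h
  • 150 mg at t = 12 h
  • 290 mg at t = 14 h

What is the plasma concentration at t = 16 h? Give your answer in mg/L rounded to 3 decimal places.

608.269 mg/L

k = ln 2 / 5 = 0.13863 per h
Dose 1 (215 mg at t=0 h): 215·exp(−0.13863·16) = 23.396 mg/L
Dose 2 (85 mg at t=2 h): 85·exp(−0.13863·14) = 12.205 mg/L
Dose 3 (40 mg at t=4 h): 40·exp(−0.13863·12) = 7.579 mg/L
Dose 4 (395 mg at t=6 h): 395·exp(−0.13863·10) = 98.750 mg/L
Dose 5 (130 mg at t=8 h): 130·exp(−0.13863·8) = 42.884 mg/L
Dose 6 (270 mg at t=10 h): 270·exp(−0.13863·6) = 117.524 mg/L
Dose 7 (150 mg at t=12 h): 150·exp(−0.13863·4) = 86.152 mg/L
Dose 8 (290 mg at t=14 h): 290·exp(−0.13863·2) = 219.779 mg/L
C(16) = 23.396 + 12.205 + 7.579 + 98.750 + 42.884 + 117.524 + 86.152 + 219.779 = 608.269 mg/L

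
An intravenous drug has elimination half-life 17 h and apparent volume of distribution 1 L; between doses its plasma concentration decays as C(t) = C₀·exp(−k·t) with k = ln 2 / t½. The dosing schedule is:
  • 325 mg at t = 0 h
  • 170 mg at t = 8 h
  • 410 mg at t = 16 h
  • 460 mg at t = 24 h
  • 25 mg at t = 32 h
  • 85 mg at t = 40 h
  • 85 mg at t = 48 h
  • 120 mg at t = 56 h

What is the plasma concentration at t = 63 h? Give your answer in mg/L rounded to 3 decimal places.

k = ln 2 / 17 = 0.04077 per h
Dose 1 (325 mg at t=0 h): 325·exp(−0.04077·63) = 24.906 mg/L
Dose 2 (170 mg at t=8 h): 170·exp(−0.04077·55) = 18.052 mg/L
Dose 3 (410 mg at t=16 h): 410·exp(−0.04077·47) = 60.329 mg/L
Dose 4 (460 mg at t=24 h): 460·exp(−0.04077·39) = 93.791 mg/L
Dose 5 (25 mg at t=32 h): 25·exp(−0.04077·31) = 7.063 mg/L
Dose 6 (85 mg at t=40 h): 85·exp(−0.04077·23) = 33.277 mg/L
Dose 7 (85 mg at t=48 h): 85·exp(−0.04077·15) = 46.111 mg/L
Dose 8 (120 mg at t=56 h): 120·exp(−0.04077·7) = 90.204 mg/L
C(63) = 24.906 + 18.052 + 60.329 + 93.791 + 7.063 + 33.277 + 46.111 + 90.204 = 373.733 mg/L

373.733 mg/L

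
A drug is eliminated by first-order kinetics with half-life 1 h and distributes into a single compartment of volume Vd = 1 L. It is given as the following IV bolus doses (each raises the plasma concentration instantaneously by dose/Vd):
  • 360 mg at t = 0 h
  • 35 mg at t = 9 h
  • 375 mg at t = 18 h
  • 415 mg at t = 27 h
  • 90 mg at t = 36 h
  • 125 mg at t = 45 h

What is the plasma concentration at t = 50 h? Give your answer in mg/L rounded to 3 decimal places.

3.912 mg/L

k = ln 2 / 1 = 0.69315 per h
Dose 1 (360 mg at t=0 h): 360·exp(−0.69315·50) = 0.000 mg/L
Dose 2 (35 mg at t=9 h): 35·exp(−0.69315·41) = 0.000 mg/L
Dose 3 (375 mg at t=18 h): 375·exp(−0.69315·32) = 0.000 mg/L
Dose 4 (415 mg at t=27 h): 415·exp(−0.69315·23) = 0.000 mg/L
Dose 5 (90 mg at t=36 h): 90·exp(−0.69315·14) = 0.005 mg/L
Dose 6 (125 mg at t=45 h): 125·exp(−0.69315·5) = 3.906 mg/L
C(50) = 0.000 + 0.000 + 0.000 + 0.000 + 0.005 + 3.906 = 3.912 mg/L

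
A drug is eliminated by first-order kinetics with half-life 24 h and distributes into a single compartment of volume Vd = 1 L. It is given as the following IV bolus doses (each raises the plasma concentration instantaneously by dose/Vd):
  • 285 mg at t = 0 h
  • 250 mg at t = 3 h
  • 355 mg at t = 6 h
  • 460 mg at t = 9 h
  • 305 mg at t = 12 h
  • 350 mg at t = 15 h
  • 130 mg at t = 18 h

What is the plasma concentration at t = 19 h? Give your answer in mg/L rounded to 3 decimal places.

1597.901 mg/L

k = ln 2 / 24 = 0.02888 per h
Dose 1 (285 mg at t=0 h): 285·exp(−0.02888·19) = 164.638 mg/L
Dose 2 (250 mg at t=3 h): 250·exp(−0.02888·16) = 157.490 mg/L
Dose 3 (355 mg at t=6 h): 355·exp(−0.02888·13) = 243.877 mg/L
Dose 4 (460 mg at t=9 h): 460·exp(−0.02888·10) = 344.611 mg/L
Dose 5 (305 mg at t=12 h): 305·exp(−0.02888·7) = 249.172 mg/L
Dose 6 (350 mg at t=15 h): 350·exp(−0.02888·4) = 311.815 mg/L
Dose 7 (130 mg at t=18 h): 130·exp(−0.02888·1) = 126.299 mg/L
C(19) = 164.638 + 157.490 + 243.877 + 344.611 + 249.172 + 311.815 + 126.299 = 1597.901 mg/L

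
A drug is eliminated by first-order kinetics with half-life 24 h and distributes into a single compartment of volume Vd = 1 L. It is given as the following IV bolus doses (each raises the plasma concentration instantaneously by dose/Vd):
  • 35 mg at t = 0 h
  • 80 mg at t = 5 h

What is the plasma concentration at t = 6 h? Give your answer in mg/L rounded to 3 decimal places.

k = ln 2 / 24 = 0.02888 per h
Dose 1 (35 mg at t=0 h): 35·exp(−0.02888·6) = 29.431 mg/L
Dose 2 (80 mg at t=5 h): 80·exp(−0.02888·1) = 77.723 mg/L
C(6) = 29.431 + 77.723 = 107.154 mg/L

107.154 mg/L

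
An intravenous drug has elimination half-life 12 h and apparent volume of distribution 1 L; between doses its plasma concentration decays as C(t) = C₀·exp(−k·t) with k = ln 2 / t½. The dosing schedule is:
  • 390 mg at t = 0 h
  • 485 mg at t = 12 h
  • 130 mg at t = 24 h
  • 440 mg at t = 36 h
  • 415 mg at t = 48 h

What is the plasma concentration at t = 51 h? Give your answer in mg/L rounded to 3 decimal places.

k = ln 2 / 12 = 0.05776 per h
Dose 1 (390 mg at t=0 h): 390·exp(−0.05776·51) = 20.497 mg/L
Dose 2 (485 mg at t=12 h): 485·exp(−0.05776·39) = 50.979 mg/L
Dose 3 (130 mg at t=24 h): 130·exp(−0.05776·27) = 27.329 mg/L
Dose 4 (440 mg at t=36 h): 440·exp(−0.05776·15) = 184.997 mg/L
Dose 5 (415 mg at t=48 h): 415·exp(−0.05776·3) = 348.972 mg/L
C(51) = 20.497 + 50.979 + 27.329 + 184.997 + 348.972 = 632.775 mg/L

632.775 mg/L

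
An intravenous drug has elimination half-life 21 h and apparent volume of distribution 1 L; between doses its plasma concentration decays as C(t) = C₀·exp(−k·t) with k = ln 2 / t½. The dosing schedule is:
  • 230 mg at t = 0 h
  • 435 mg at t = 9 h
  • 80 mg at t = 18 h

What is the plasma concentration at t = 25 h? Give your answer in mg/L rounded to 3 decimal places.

420.799 mg/L

k = ln 2 / 21 = 0.03301 per h
Dose 1 (230 mg at t=0 h): 230·exp(−0.03301·25) = 100.776 mg/L
Dose 2 (435 mg at t=9 h): 435·exp(−0.03301·16) = 256.527 mg/L
Dose 3 (80 mg at t=18 h): 80·exp(−0.03301·7) = 63.496 mg/L
C(25) = 100.776 + 256.527 + 63.496 = 420.799 mg/L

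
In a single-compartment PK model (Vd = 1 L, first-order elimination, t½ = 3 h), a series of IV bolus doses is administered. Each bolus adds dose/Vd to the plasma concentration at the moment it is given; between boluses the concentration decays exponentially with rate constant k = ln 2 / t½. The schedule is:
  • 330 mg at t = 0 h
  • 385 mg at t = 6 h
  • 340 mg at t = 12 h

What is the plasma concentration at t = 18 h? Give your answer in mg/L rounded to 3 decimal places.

114.219 mg/L

k = ln 2 / 3 = 0.23105 per h
Dose 1 (330 mg at t=0 h): 330·exp(−0.23105·18) = 5.156 mg/L
Dose 2 (385 mg at t=6 h): 385·exp(−0.23105·12) = 24.062 mg/L
Dose 3 (340 mg at t=12 h): 340·exp(−0.23105·6) = 85.000 mg/L
C(18) = 5.156 + 24.062 + 85.000 = 114.219 mg/L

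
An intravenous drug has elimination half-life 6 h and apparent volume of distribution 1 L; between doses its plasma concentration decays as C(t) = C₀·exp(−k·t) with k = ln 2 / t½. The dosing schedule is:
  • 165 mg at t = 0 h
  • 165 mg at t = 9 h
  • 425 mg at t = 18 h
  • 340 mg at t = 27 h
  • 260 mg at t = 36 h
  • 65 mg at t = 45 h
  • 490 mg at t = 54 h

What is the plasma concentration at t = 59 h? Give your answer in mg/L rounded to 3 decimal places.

318.993 mg/L

k = ln 2 / 6 = 0.11552 per h
Dose 1 (165 mg at t=0 h): 165·exp(−0.11552·59) = 0.181 mg/L
Dose 2 (165 mg at t=9 h): 165·exp(−0.11552·50) = 0.512 mg/L
Dose 3 (425 mg at t=18 h): 425·exp(−0.11552·41) = 3.727 mg/L
Dose 4 (340 mg at t=27 h): 340·exp(−0.11552·32) = 8.433 mg/L
Dose 5 (260 mg at t=36 h): 260·exp(−0.11552·23) = 18.240 mg/L
Dose 6 (65 mg at t=45 h): 65·exp(−0.11552·14) = 12.898 mg/L
Dose 7 (490 mg at t=54 h): 490·exp(−0.11552·5) = 275.003 mg/L
C(59) = 0.181 + 0.512 + 3.727 + 8.433 + 18.240 + 12.898 + 275.003 = 318.993 mg/L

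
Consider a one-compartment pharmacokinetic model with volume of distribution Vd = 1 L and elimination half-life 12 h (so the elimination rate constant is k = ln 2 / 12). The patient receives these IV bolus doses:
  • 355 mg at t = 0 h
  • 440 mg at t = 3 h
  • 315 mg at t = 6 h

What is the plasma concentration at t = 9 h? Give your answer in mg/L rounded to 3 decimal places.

787.094 mg/L

k = ln 2 / 12 = 0.05776 per h
Dose 1 (355 mg at t=0 h): 355·exp(−0.05776·9) = 211.084 mg/L
Dose 2 (440 mg at t=3 h): 440·exp(−0.05776·6) = 311.127 mg/L
Dose 3 (315 mg at t=6 h): 315·exp(−0.05776·3) = 264.882 mg/L
C(9) = 211.084 + 311.127 + 264.882 = 787.094 mg/L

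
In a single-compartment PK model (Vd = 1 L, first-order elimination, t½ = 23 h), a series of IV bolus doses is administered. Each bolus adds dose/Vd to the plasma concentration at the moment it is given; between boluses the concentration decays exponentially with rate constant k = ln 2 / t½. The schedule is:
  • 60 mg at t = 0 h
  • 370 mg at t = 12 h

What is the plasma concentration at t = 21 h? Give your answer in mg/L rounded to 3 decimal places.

k = ln 2 / 23 = 0.03014 per h
Dose 1 (60 mg at t=0 h): 60·exp(−0.03014·21) = 31.864 mg/L
Dose 2 (370 mg at t=12 h): 370·exp(−0.03014·9) = 282.103 mg/L
C(21) = 31.864 + 282.103 = 313.967 mg/L

313.967 mg/L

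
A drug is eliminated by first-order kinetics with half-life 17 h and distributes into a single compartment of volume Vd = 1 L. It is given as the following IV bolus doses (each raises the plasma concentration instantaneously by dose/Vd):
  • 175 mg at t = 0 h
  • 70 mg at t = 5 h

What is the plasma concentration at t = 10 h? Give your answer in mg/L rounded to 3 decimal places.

173.492 mg/L

k = ln 2 / 17 = 0.04077 per h
Dose 1 (175 mg at t=0 h): 175·exp(−0.04077·10) = 116.402 mg/L
Dose 2 (70 mg at t=5 h): 70·exp(−0.04077·5) = 57.090 mg/L
C(10) = 116.402 + 57.090 = 173.492 mg/L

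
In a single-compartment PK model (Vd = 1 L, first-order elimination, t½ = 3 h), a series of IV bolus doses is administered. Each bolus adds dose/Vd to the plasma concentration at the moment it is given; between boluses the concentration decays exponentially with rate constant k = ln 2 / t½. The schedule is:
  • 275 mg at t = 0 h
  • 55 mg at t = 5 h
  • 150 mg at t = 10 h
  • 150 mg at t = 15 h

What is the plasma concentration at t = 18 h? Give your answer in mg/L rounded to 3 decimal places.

105.649 mg/L

k = ln 2 / 3 = 0.23105 per h
Dose 1 (275 mg at t=0 h): 275·exp(−0.23105·18) = 4.297 mg/L
Dose 2 (55 mg at t=5 h): 55·exp(−0.23105·13) = 2.728 mg/L
Dose 3 (150 mg at t=10 h): 150·exp(−0.23105·8) = 23.624 mg/L
Dose 4 (150 mg at t=15 h): 150·exp(−0.23105·3) = 75.000 mg/L
C(18) = 4.297 + 2.728 + 23.624 + 75.000 = 105.649 mg/L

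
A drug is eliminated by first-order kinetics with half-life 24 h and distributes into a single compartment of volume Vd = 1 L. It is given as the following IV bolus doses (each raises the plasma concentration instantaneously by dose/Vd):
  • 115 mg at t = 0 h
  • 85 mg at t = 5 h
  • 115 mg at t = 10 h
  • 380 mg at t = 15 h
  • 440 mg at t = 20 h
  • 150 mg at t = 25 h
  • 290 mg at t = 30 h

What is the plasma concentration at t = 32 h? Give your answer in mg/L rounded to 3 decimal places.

k = ln 2 / 24 = 0.02888 per h
Dose 1 (115 mg at t=0 h): 115·exp(−0.02888·32) = 45.638 mg/L
Dose 2 (85 mg at t=5 h): 85·exp(−0.02888·27) = 38.973 mg/L
Dose 3 (115 mg at t=10 h): 115·exp(−0.02888·22) = 60.919 mg/L
Dose 4 (380 mg at t=15 h): 380·exp(−0.02888·17) = 232.570 mg/L
Dose 5 (440 mg at t=20 h): 440·exp(−0.02888·12) = 311.127 mg/L
Dose 6 (150 mg at t=25 h): 150·exp(−0.02888·7) = 122.544 mg/L
Dose 7 (290 mg at t=30 h): 290·exp(−0.02888·2) = 273.724 mg/L
C(32) = 45.638 + 38.973 + 60.919 + 232.570 + 311.127 + 122.544 + 273.724 = 1085.494 mg/L

1085.494 mg/L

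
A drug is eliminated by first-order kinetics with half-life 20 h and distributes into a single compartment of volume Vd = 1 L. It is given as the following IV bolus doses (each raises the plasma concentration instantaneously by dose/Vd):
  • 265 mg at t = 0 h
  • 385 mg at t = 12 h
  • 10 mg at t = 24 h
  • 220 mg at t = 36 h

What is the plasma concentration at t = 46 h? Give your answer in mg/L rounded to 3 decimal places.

k = ln 2 / 20 = 0.03466 per h
Dose 1 (265 mg at t=0 h): 265·exp(−0.03466·46) = 53.812 mg/L
Dose 2 (385 mg at t=12 h): 385·exp(−0.03466·34) = 118.498 mg/L
Dose 3 (10 mg at t=24 h): 10·exp(−0.03466·22) = 4.665 mg/L
Dose 4 (220 mg at t=36 h): 220·exp(−0.03466·10) = 155.563 mg/L
C(46) = 53.812 + 118.498 + 4.665 + 155.563 = 332.538 mg/L

332.538 mg/L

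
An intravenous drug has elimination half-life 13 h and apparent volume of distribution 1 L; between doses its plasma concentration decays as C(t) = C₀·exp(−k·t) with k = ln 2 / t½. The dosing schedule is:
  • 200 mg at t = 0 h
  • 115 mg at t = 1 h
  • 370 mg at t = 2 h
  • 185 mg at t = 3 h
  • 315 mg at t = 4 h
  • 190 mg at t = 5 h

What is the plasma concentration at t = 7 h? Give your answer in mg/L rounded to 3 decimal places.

k = ln 2 / 13 = 0.05332 per h
Dose 1 (200 mg at t=0 h): 200·exp(−0.05332·7) = 137.701 mg/L
Dose 2 (115 mg at t=1 h): 115·exp(−0.05332·6) = 83.514 mg/L
Dose 3 (370 mg at t=2 h): 370·exp(−0.05332·5) = 283.414 mg/L
Dose 4 (185 mg at t=3 h): 185·exp(−0.05332·4) = 149.468 mg/L
Dose 5 (315 mg at t=4 h): 315·exp(−0.05332·3) = 268.437 mg/L
Dose 6 (190 mg at t=5 h): 190·exp(−0.05332·2) = 170.782 mg/L
C(7) = 137.701 + 83.514 + 283.414 + 149.468 + 268.437 + 170.782 = 1093.315 mg/L

1093.315 mg/L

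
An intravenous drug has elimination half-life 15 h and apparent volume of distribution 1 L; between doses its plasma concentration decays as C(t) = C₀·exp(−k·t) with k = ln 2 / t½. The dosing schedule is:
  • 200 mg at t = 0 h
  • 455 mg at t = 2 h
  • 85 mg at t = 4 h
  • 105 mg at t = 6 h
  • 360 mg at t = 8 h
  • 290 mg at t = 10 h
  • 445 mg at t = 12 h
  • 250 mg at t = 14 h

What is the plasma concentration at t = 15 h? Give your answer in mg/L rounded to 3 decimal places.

k = ln 2 / 15 = 0.04621 per h
Dose 1 (200 mg at t=0 h): 200·exp(−0.04621·15) = 100.000 mg/L
Dose 2 (455 mg at t=2 h): 455·exp(−0.04621·13) = 249.528 mg/L
Dose 3 (85 mg at t=4 h): 85·exp(−0.04621·11) = 51.129 mg/L
Dose 4 (105 mg at t=6 h): 105·exp(−0.04621·9) = 69.274 mg/L
Dose 5 (360 mg at t=8 h): 360·exp(−0.04621·7) = 260.508 mg/L
Dose 6 (290 mg at t=10 h): 290·exp(−0.04621·5) = 230.173 mg/L
Dose 7 (445 mg at t=12 h): 445·exp(−0.04621·3) = 387.395 mg/L
Dose 8 (250 mg at t=14 h): 250·exp(−0.04621·1) = 238.710 mg/L
C(15) = 100.000 + 249.528 + 51.129 + 69.274 + 260.508 + 230.173 + 387.395 + 238.710 = 1586.717 mg/L

1586.717 mg/L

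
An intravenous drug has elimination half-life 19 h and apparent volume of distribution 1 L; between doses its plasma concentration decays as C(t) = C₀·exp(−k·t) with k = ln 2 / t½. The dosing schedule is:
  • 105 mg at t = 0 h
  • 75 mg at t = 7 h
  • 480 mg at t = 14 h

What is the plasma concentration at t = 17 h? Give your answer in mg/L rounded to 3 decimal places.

538.788 mg/L

k = ln 2 / 19 = 0.03648 per h
Dose 1 (105 mg at t=0 h): 105·exp(−0.03648·17) = 56.474 mg/L
Dose 2 (75 mg at t=7 h): 75·exp(−0.03648·10) = 52.074 mg/L
Dose 3 (480 mg at t=14 h): 480·exp(−0.03648·3) = 430.239 mg/L
C(17) = 56.474 + 52.074 + 430.239 = 538.788 mg/L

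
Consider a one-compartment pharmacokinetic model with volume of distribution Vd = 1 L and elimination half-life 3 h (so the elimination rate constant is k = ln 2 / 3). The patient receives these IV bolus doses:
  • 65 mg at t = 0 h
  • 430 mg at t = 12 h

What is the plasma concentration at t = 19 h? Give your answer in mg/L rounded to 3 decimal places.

86.129 mg/L

k = ln 2 / 3 = 0.23105 per h
Dose 1 (65 mg at t=0 h): 65·exp(−0.23105·19) = 0.806 mg/L
Dose 2 (430 mg at t=12 h): 430·exp(−0.23105·7) = 85.323 mg/L
C(19) = 0.806 + 85.323 = 86.129 mg/L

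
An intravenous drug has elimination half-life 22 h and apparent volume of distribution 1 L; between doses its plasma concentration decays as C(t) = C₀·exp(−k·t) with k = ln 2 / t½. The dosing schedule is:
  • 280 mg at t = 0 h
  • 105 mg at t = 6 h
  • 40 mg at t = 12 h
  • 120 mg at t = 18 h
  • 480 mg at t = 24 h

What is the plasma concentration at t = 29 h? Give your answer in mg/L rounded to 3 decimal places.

681.467 mg/L

k = ln 2 / 22 = 0.03151 per h
Dose 1 (280 mg at t=0 h): 280·exp(−0.03151·29) = 112.291 mg/L
Dose 2 (105 mg at t=6 h): 105·exp(−0.03151·23) = 50.872 mg/L
Dose 3 (40 mg at t=12 h): 40·exp(−0.03151·17) = 23.412 mg/L
Dose 4 (120 mg at t=18 h): 120·exp(−0.03151·11) = 84.853 mg/L
Dose 5 (480 mg at t=24 h): 480·exp(−0.03151·5) = 410.039 mg/L
C(29) = 112.291 + 50.872 + 23.412 + 84.853 + 410.039 = 681.467 mg/L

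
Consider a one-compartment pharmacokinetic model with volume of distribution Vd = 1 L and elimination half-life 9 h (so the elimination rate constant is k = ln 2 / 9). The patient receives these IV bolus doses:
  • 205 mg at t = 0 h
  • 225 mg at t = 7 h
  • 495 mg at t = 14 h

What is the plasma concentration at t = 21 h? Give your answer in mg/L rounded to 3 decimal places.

k = ln 2 / 9 = 0.07702 per h
Dose 1 (205 mg at t=0 h): 205·exp(−0.07702·21) = 40.677 mg/L
Dose 2 (225 mg at t=7 h): 225·exp(−0.07702·14) = 76.544 mg/L
Dose 3 (495 mg at t=14 h): 495·exp(−0.07702·7) = 288.716 mg/L
C(21) = 40.677 + 76.544 + 288.716 = 405.938 mg/L

405.938 mg/L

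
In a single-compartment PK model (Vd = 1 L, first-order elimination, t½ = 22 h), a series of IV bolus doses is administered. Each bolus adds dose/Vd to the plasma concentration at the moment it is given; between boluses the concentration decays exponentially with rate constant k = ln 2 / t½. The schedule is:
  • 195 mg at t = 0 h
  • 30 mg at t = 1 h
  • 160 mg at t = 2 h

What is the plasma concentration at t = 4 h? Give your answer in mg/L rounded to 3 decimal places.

k = ln 2 / 22 = 0.03151 per h
Dose 1 (195 mg at t=0 h): 195·exp(−0.03151·4) = 171.910 mg/L
Dose 2 (30 mg at t=1 h): 30·exp(−0.03151·3) = 27.294 mg/L
Dose 3 (160 mg at t=2 h): 160·exp(−0.03151·2) = 150.229 mg/L
C(4) = 171.910 + 27.294 + 150.229 = 349.434 mg/L

349.434 mg/L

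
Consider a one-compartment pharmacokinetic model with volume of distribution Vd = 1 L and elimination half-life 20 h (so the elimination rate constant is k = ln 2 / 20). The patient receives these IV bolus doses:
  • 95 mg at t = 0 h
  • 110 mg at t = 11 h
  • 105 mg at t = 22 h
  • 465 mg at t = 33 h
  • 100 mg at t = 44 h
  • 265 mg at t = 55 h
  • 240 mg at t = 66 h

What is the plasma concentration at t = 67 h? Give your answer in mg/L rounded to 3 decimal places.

k = ln 2 / 20 = 0.03466 per h
Dose 1 (95 mg at t=0 h): 95·exp(−0.03466·67) = 9.317 mg/L
Dose 2 (110 mg at t=11 h): 110·exp(−0.03466·56) = 15.795 mg/L
Dose 3 (105 mg at t=22 h): 105·exp(−0.03466·45) = 22.074 mg/L
Dose 4 (465 mg at t=33 h): 465·exp(−0.03466·34) = 143.121 mg/L
Dose 5 (100 mg at t=44 h): 100·exp(−0.03466·23) = 45.063 mg/L
Dose 6 (265 mg at t=55 h): 265·exp(−0.03466·12) = 174.835 mg/L
Dose 7 (240 mg at t=66 h): 240·exp(−0.03466·1) = 231.825 mg/L
C(67) = 9.317 + 15.795 + 22.074 + 143.121 + 45.063 + 174.835 + 231.825 = 642.028 mg/L

642.028 mg/L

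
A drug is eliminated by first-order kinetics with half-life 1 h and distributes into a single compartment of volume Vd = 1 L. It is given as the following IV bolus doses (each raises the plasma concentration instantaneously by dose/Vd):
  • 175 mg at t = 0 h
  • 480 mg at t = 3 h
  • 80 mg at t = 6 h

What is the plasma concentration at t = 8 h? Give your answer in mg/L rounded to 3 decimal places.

35.684 mg/L

k = ln 2 / 1 = 0.69315 per h
Dose 1 (175 mg at t=0 h): 175·exp(−0.69315·8) = 0.684 mg/L
Dose 2 (480 mg at t=3 h): 480·exp(−0.69315·5) = 15.000 mg/L
Dose 3 (80 mg at t=6 h): 80·exp(−0.69315·2) = 20.000 mg/L
C(8) = 0.684 + 15.000 + 20.000 = 35.684 mg/L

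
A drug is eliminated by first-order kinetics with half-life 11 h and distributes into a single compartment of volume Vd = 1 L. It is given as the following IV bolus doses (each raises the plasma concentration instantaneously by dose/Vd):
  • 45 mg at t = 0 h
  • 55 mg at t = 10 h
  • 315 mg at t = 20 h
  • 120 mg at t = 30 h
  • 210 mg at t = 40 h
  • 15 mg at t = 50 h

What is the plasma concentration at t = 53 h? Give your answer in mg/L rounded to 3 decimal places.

177.783 mg/L

k = ln 2 / 11 = 0.06301 per h
Dose 1 (45 mg at t=0 h): 45·exp(−0.06301·53) = 1.595 mg/L
Dose 2 (55 mg at t=10 h): 55·exp(−0.06301·43) = 3.661 mg/L
Dose 3 (315 mg at t=20 h): 315·exp(−0.06301·33) = 39.375 mg/L
Dose 4 (120 mg at t=30 h): 120·exp(−0.06301·23) = 28.168 mg/L
Dose 5 (210 mg at t=40 h): 210·exp(−0.06301·13) = 92.567 mg/L
Dose 6 (15 mg at t=50 h): 15·exp(−0.06301·3) = 12.416 mg/L
C(53) = 1.595 + 3.661 + 39.375 + 28.168 + 92.567 + 12.416 = 177.783 mg/L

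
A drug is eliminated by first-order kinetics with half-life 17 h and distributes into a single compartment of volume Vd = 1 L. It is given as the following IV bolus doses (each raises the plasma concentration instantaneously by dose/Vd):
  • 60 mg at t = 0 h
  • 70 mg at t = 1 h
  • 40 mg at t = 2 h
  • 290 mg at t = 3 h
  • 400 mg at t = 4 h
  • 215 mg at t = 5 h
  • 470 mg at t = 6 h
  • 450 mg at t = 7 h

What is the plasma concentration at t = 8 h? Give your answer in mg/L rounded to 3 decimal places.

k = ln 2 / 17 = 0.04077 per h
Dose 1 (60 mg at t=0 h): 60·exp(−0.04077·8) = 43.300 mg/L
Dose 2 (70 mg at t=1 h): 70·exp(−0.04077·7) = 52.619 mg/L
Dose 3 (40 mg at t=2 h): 40·exp(−0.04077·6) = 31.319 mg/L
Dose 4 (290 mg at t=3 h): 290·exp(−0.04077·5) = 236.516 mg/L
Dose 5 (400 mg at t=4 h): 400·exp(−0.04077·4) = 339.805 mg/L
Dose 6 (215 mg at t=5 h): 215·exp(−0.04077·3) = 190.246 mg/L
Dose 7 (470 mg at t=6 h): 470·exp(−0.04077·2) = 433.194 mg/L
Dose 8 (450 mg at t=7 h): 450·exp(−0.04077·1) = 432.021 mg/L
C(8) = 43.300 + 52.619 + 31.319 + 236.516 + 339.805 + 190.246 + 433.194 + 432.021 = 1759.020 mg/L

1759.020 mg/L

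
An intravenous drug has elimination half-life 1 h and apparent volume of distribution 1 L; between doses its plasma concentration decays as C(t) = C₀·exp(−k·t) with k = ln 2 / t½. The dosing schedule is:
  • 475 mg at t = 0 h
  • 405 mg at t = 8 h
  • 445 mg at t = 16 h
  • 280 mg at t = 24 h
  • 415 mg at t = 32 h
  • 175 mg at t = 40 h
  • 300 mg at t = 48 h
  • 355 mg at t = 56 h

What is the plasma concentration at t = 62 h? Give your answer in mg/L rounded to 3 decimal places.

k = ln 2 / 1 = 0.69315 per h
Dose 1 (475 mg at t=0 h): 475·exp(−0.69315·62) = 0.000 mg/L
Dose 2 (405 mg at t=8 h): 405·exp(−0.69315·54) = 0.000 mg/L
Dose 3 (445 mg at t=16 h): 445·exp(−0.69315·46) = 0.000 mg/L
Dose 4 (280 mg at t=24 h): 280·exp(−0.69315·38) = 0.000 mg/L
Dose 5 (415 mg at t=32 h): 415·exp(−0.69315·30) = 0.000 mg/L
Dose 6 (175 mg at t=40 h): 175·exp(−0.69315·22) = 0.000 mg/L
Dose 7 (300 mg at t=48 h): 300·exp(−0.69315·14) = 0.018 mg/L
Dose 8 (355 mg at t=56 h): 355·exp(−0.69315·6) = 5.547 mg/L
C(62) = 0.000 + 0.000 + 0.000 + 0.000 + 0.000 + 0.000 + 0.018 + 5.547 = 5.565 mg/L

5.565 mg/L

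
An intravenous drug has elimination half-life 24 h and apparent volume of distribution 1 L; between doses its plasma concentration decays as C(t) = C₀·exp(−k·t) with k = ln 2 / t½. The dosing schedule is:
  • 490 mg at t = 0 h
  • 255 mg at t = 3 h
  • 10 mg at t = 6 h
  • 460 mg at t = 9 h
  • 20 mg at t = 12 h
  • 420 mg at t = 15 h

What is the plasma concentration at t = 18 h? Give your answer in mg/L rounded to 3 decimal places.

1220.442 mg/L

k = ln 2 / 24 = 0.02888 per h
Dose 1 (490 mg at t=0 h): 490·exp(−0.02888·18) = 291.356 mg/L
Dose 2 (255 mg at t=3 h): 255·exp(−0.02888·15) = 165.347 mg/L
Dose 3 (10 mg at t=6 h): 10·exp(−0.02888·12) = 7.071 mg/L
Dose 4 (460 mg at t=9 h): 460·exp(−0.02888·9) = 354.708 mg/L
Dose 5 (20 mg at t=12 h): 20·exp(−0.02888·6) = 16.818 mg/L
Dose 6 (420 mg at t=15 h): 420·exp(−0.02888·3) = 385.142 mg/L
C(18) = 291.356 + 165.347 + 7.071 + 354.708 + 16.818 + 385.142 = 1220.442 mg/L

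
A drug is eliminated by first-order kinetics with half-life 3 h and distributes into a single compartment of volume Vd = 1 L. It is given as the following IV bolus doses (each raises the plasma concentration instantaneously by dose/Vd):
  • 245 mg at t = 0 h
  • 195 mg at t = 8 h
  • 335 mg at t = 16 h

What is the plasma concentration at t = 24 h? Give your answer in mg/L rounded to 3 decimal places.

58.553 mg/L

k = ln 2 / 3 = 0.23105 per h
Dose 1 (245 mg at t=0 h): 245·exp(−0.23105·24) = 0.957 mg/L
Dose 2 (195 mg at t=8 h): 195·exp(−0.23105·16) = 4.837 mg/L
Dose 3 (335 mg at t=16 h): 335·exp(−0.23105·8) = 52.759 mg/L
C(24) = 0.957 + 4.837 + 52.759 = 58.553 mg/L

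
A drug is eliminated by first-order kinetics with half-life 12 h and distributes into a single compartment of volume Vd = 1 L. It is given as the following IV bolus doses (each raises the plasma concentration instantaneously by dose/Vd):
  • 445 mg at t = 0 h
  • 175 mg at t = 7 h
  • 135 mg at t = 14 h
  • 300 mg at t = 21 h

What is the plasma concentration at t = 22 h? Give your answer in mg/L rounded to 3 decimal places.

k = ln 2 / 12 = 0.05776 per h
Dose 1 (445 mg at t=0 h): 445·exp(−0.05776·22) = 124.874 mg/L
Dose 2 (175 mg at t=7 h): 175·exp(−0.05776·15) = 73.578 mg/L
Dose 3 (135 mg at t=14 h): 135·exp(−0.05776·8) = 85.045 mg/L
Dose 4 (300 mg at t=21 h): 300·exp(−0.05776·1) = 283.162 mg/L
C(22) = 124.874 + 73.578 + 85.045 + 283.162 = 566.659 mg/L

566.659 mg/L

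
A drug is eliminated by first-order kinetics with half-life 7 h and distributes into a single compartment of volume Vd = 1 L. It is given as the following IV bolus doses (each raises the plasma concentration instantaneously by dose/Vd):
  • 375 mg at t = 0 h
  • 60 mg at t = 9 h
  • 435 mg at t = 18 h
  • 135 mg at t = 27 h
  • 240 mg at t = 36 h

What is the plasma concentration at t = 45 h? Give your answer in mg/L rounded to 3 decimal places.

k = ln 2 / 7 = 0.09902 per h
Dose 1 (375 mg at t=0 h): 375·exp(−0.09902·45) = 4.353 mg/L
Dose 2 (60 mg at t=9 h): 60·exp(−0.09902·36) = 1.698 mg/L
Dose 3 (435 mg at t=18 h): 435·exp(−0.09902·27) = 30.017 mg/L
Dose 4 (135 mg at t=27 h): 135·exp(−0.09902·18) = 22.712 mg/L
Dose 5 (240 mg at t=36 h): 240·exp(−0.09902·9) = 98.440 mg/L
C(45) = 4.353 + 1.698 + 30.017 + 22.712 + 98.440 = 157.221 mg/L

157.221 mg/L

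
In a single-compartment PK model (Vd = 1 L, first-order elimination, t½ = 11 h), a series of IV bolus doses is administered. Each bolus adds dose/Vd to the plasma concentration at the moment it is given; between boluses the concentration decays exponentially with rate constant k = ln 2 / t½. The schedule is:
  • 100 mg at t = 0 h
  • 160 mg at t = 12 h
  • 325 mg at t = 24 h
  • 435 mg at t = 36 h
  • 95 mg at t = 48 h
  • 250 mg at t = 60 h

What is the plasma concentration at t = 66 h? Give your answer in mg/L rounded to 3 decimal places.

k = ln 2 / 11 = 0.06301 per h
Dose 1 (100 mg at t=0 h): 100·exp(−0.06301·66) = 1.562 mg/L
Dose 2 (160 mg at t=12 h): 160·exp(−0.06301·54) = 5.325 mg/L
Dose 3 (325 mg at t=24 h): 325·exp(−0.06301·42) = 23.041 mg/L
Dose 4 (435 mg at t=36 h): 435·exp(−0.06301·30) = 65.690 mg/L
Dose 5 (95 mg at t=48 h): 95·exp(−0.06301·18) = 30.558 mg/L
Dose 6 (250 mg at t=60 h): 250·exp(−0.06301·6) = 171.294 mg/L
C(66) = 1.562 + 5.325 + 23.041 + 65.690 + 30.558 + 171.294 = 297.470 mg/L

297.470 mg/L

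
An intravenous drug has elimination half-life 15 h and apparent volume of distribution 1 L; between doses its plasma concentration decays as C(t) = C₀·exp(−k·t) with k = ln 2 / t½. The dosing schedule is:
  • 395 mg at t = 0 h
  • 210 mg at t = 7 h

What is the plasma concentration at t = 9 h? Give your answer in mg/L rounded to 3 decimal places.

k = ln 2 / 15 = 0.04621 per h
Dose 1 (395 mg at t=0 h): 395·exp(−0.04621·9) = 260.603 mg/L
Dose 2 (210 mg at t=7 h): 210·exp(−0.04621·2) = 191.462 mg/L
C(9) = 260.603 + 191.462 = 452.065 mg/L

452.065 mg/L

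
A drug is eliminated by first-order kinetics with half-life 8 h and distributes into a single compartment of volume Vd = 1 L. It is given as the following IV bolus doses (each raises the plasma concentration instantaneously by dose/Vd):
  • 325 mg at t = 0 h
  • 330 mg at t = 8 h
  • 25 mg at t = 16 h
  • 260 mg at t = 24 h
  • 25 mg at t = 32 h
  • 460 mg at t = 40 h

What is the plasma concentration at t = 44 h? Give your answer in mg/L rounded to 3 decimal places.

k = ln 2 / 8 = 0.08664 per h
Dose 1 (325 mg at t=0 h): 325·exp(−0.08664·44) = 7.182 mg/L
Dose 2 (330 mg at t=8 h): 330·exp(−0.08664·36) = 14.584 mg/L
Dose 3 (25 mg at t=16 h): 25·exp(−0.08664·28) = 2.210 mg/L
Dose 4 (260 mg at t=24 h): 260·exp(−0.08664·20) = 45.962 mg/L
Dose 5 (25 mg at t=32 h): 25·exp(−0.08664·12) = 8.839 mg/L
Dose 6 (460 mg at t=40 h): 460·exp(−0.08664·4) = 325.269 mg/L
C(44) = 7.182 + 14.584 + 2.210 + 45.962 + 8.839 + 325.269 = 404.045 mg/L

404.045 mg/L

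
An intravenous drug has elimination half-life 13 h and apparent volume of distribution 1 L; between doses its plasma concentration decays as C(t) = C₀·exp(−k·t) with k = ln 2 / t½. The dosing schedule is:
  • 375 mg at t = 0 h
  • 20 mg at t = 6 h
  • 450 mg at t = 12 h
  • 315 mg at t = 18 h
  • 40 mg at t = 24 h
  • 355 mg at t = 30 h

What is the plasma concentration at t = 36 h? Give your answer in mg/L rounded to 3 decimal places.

k = ln 2 / 13 = 0.05332 per h
Dose 1 (375 mg at t=0 h): 375·exp(−0.05332·36) = 55.006 mg/L
Dose 2 (20 mg at t=6 h): 20·exp(−0.05332·30) = 4.040 mg/L
Dose 3 (450 mg at t=12 h): 450·exp(−0.05332·24) = 125.160 mg/L
Dose 4 (315 mg at t=18 h): 315·exp(−0.05332·18) = 120.642 mg/L
Dose 5 (40 mg at t=24 h): 40·exp(−0.05332·12) = 21.095 mg/L
Dose 6 (355 mg at t=30 h): 355·exp(−0.05332·6) = 257.805 mg/L
C(36) = 55.006 + 4.040 + 125.160 + 120.642 + 21.095 + 257.805 = 583.748 mg/L

583.748 mg/L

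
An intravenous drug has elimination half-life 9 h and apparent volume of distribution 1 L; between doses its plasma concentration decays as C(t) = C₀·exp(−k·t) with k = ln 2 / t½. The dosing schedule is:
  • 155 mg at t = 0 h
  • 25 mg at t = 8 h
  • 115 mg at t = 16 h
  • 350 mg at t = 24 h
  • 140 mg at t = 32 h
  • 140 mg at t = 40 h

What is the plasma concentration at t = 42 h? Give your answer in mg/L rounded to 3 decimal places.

k = ln 2 / 9 = 0.07702 per h
Dose 1 (155 mg at t=0 h): 155·exp(−0.07702·42) = 6.103 mg/L
Dose 2 (25 mg at t=8 h): 25·exp(−0.07702·34) = 1.823 mg/L
Dose 3 (115 mg at t=16 h): 115·exp(−0.07702·26) = 15.526 mg/L
Dose 4 (350 mg at t=24 h): 350·exp(−0.07702·18) = 87.500 mg/L
Dose 5 (140 mg at t=32 h): 140·exp(−0.07702·10) = 64.811 mg/L
Dose 6 (140 mg at t=40 h): 140·exp(−0.07702·2) = 120.014 mg/L
C(42) = 6.103 + 1.823 + 15.526 + 87.500 + 64.811 + 120.014 = 295.777 mg/L

295.777 mg/L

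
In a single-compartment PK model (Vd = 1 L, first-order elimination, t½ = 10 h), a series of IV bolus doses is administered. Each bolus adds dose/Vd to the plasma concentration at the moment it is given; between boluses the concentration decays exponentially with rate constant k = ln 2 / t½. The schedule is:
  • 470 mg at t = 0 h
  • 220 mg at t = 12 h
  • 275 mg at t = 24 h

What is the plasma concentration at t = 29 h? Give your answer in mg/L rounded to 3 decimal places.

325.134 mg/L

k = ln 2 / 10 = 0.06931 per h
Dose 1 (470 mg at t=0 h): 470·exp(−0.06931·29) = 62.967 mg/L
Dose 2 (220 mg at t=12 h): 220·exp(−0.06931·17) = 67.713 mg/L
Dose 3 (275 mg at t=24 h): 275·exp(−0.06931·5) = 194.454 mg/L
C(29) = 62.967 + 67.713 + 194.454 = 325.134 mg/L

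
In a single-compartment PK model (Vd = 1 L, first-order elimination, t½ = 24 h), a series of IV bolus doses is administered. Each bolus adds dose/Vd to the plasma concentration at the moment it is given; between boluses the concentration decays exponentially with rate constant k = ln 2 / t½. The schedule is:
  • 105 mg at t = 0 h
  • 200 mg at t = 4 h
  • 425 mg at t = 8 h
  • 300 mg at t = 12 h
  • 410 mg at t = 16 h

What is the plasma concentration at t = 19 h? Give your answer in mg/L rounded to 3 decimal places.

k = ln 2 / 24 = 0.02888 per h
Dose 1 (105 mg at t=0 h): 105·exp(−0.02888·19) = 60.656 mg/L
Dose 2 (200 mg at t=4 h): 200·exp(−0.02888·15) = 129.684 mg/L
Dose 3 (425 mg at t=8 h): 425·exp(−0.02888·11) = 309.326 mg/L
Dose 4 (300 mg at t=12 h): 300·exp(−0.02888·7) = 245.087 mg/L
Dose 5 (410 mg at t=16 h): 410·exp(−0.02888·3) = 375.972 mg/L
C(19) = 60.656 + 129.684 + 309.326 + 245.087 + 375.972 = 1120.725 mg/L

1120.725 mg/L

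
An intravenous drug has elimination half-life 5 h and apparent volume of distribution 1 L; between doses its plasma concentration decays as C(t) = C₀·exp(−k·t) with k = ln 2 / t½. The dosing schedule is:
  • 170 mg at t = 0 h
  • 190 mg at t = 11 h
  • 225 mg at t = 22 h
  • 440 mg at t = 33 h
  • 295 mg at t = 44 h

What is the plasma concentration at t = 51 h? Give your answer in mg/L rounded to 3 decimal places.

k = ln 2 / 5 = 0.13863 per h
Dose 1 (170 mg at t=0 h): 170·exp(−0.13863·51) = 0.145 mg/L
Dose 2 (190 mg at t=11 h): 190·exp(−0.13863·40) = 0.742 mg/L
Dose 3 (225 mg at t=22 h): 225·exp(−0.13863·29) = 4.038 mg/L
Dose 4 (440 mg at t=33 h): 440·exp(−0.13863·18) = 36.286 mg/L
Dose 5 (295 mg at t=44 h): 295·exp(−0.13863·7) = 111.784 mg/L
C(51) = 0.145 + 0.742 + 4.038 + 36.286 + 111.784 = 152.996 mg/L

152.996 mg/L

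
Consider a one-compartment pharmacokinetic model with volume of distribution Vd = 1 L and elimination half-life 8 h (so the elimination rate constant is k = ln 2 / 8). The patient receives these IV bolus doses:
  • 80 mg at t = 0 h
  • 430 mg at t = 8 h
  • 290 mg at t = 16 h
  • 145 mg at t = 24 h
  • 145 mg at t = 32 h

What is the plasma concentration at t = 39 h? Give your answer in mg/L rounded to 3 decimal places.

190.157 mg/L

k = ln 2 / 8 = 0.08664 per h
Dose 1 (80 mg at t=0 h): 80·exp(−0.08664·39) = 2.726 mg/L
Dose 2 (430 mg at t=8 h): 430·exp(−0.08664·31) = 29.307 mg/L
Dose 3 (290 mg at t=16 h): 290·exp(−0.08664·23) = 39.531 mg/L
Dose 4 (145 mg at t=24 h): 145·exp(−0.08664·15) = 39.531 mg/L
Dose 5 (145 mg at t=32 h): 145·exp(−0.08664·7) = 79.062 mg/L
C(39) = 2.726 + 29.307 + 39.531 + 39.531 + 79.062 = 190.157 mg/L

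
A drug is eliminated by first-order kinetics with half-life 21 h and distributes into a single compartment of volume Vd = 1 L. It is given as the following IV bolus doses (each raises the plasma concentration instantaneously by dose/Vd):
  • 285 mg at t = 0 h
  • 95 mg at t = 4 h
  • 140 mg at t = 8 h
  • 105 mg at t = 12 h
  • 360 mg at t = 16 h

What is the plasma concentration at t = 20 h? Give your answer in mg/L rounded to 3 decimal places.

k = ln 2 / 21 = 0.03301 per h
Dose 1 (285 mg at t=0 h): 285·exp(−0.03301·20) = 147.282 mg/L
Dose 2 (95 mg at t=4 h): 95·exp(−0.03301·16) = 56.023 mg/L
Dose 3 (140 mg at t=8 h): 140·exp(−0.03301·12) = 94.213 mg/L
Dose 4 (105 mg at t=12 h): 105·exp(−0.03301·8) = 80.633 mg/L
Dose 5 (360 mg at t=16 h): 360·exp(−0.03301·4) = 315.474 mg/L
C(20) = 147.282 + 56.023 + 94.213 + 80.633 + 315.474 = 693.625 mg/L

693.625 mg/L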